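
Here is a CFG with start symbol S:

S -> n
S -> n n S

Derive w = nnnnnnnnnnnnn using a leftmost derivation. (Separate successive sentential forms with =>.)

S => nnS   [S -> n n S]
nnS => nnnnS   [S -> n n S]
nnnnS => nnnnnnS   [S -> n n S]
nnnnnnS => nnnnnnnnS   [S -> n n S]
nnnnnnnnS => nnnnnnnnnnS   [S -> n n S]
nnnnnnnnnnS => nnnnnnnnnnnnS   [S -> n n S]
nnnnnnnnnnnnS => nnnnnnnnnnnnn   [S -> n]

S=>nnS=>nnnnS=>nnnnnnS=>nnnnnnnnS=>nnnnnnnnnnS=>nnnnnnnnnnnnS=>nnnnnnnnnnnnn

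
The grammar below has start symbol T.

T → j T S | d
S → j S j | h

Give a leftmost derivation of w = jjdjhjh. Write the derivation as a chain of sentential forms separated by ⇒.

T ⇒ jTS   [T → j T S]
jTS ⇒ jjTSS   [T → j T S]
jjTSS ⇒ jjdSS   [T → d]
jjdSS ⇒ jjdjSjS   [S → j S j]
jjdjSjS ⇒ jjdjhjS   [S → h]
jjdjhjS ⇒ jjdjhjh   [S → h]

T ⇒ jTS ⇒ jjTSS ⇒ jjdSS ⇒ jjdjSjS ⇒ jjdjhjS ⇒ jjdjhjh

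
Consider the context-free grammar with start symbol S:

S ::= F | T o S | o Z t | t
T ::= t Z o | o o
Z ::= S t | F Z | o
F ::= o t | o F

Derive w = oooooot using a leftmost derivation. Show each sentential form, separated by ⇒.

S ⇒ ToS   [S ::= T o S]
ToS ⇒ oooS   [T ::= o o]
oooS ⇒ oooF   [S ::= F]
oooF ⇒ ooooF   [F ::= o F]
ooooF ⇒ oooooF   [F ::= o F]
oooooF ⇒ oooooot   [F ::= o t]

S ⇒ ToS ⇒ oooS ⇒ oooF ⇒ ooooF ⇒ oooooF ⇒ oooooot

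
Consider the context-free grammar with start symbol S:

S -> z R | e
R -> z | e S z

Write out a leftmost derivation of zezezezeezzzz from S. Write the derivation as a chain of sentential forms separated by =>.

S => zR   [S -> z R]
zR => zeSz   [R -> e S z]
zeSz => zezRz   [S -> z R]
zezRz => zezeSzz   [R -> e S z]
zezeSzz => zezezRzz   [S -> z R]
zezezRzz => zezezeSzzz   [R -> e S z]
zezezeSzzz => zezezezRzzz   [S -> z R]
zezezezRzzz => zezezezeSzzzz   [R -> e S z]
zezezezeSzzzz => zezezezeezzzz   [S -> e]

S => zR => zeSz => zezRz => zezeSzz => zezezRzz => zezezeSzzz => zezezezRzzz => zezezezeSzzzz => zezezezeezzzz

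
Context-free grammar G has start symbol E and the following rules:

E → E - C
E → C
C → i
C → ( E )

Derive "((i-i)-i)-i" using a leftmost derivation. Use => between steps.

E => E-C   [E → E - C]
E-C => C-C   [E → C]
C-C => (E)-C   [C → ( E )]
(E)-C => (E-C)-C   [E → E - C]
(E-C)-C => (C-C)-C   [E → C]
(C-C)-C => ((E)-C)-C   [C → ( E )]
((E)-C)-C => ((E-C)-C)-C   [E → E - C]
((E-C)-C)-C => ((C-C)-C)-C   [E → C]
((C-C)-C)-C => ((i-C)-C)-C   [C → i]
((i-C)-C)-C => ((i-i)-C)-C   [C → i]
((i-i)-C)-C => ((i-i)-i)-C   [C → i]
((i-i)-i)-C => ((i-i)-i)-i   [C → i]

E => E-C => C-C => (E)-C => (E-C)-C => (C-C)-C => ((E)-C)-C => ((E-C)-C)-C => ((C-C)-C)-C => ((i-C)-C)-C => ((i-i)-C)-C => ((i-i)-i)-C => ((i-i)-i)-i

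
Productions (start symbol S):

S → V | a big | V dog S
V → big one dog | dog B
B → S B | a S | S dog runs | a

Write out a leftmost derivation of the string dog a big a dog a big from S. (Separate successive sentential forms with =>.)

S => V dog S   [S → V dog S]
V dog S => dog B dog S   [V → dog B]
dog B dog S => dog S B dog S   [B → S B]
dog S B dog S => dog a big B dog S   [S → a big]
dog a big B dog S => dog a big a dog S   [B → a]
dog a big a dog S => dog a big a dog a big   [S → a big]

S => V dog S => dog B dog S => dog S B dog S => dog a big B dog S => dog a big a dog S => dog a big a dog a big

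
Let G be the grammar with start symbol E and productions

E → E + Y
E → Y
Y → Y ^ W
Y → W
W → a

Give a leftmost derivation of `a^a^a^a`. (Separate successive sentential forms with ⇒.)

E ⇒ Y   [E → Y]
Y ⇒ Y^W   [Y → Y ^ W]
Y^W ⇒ Y^W^W   [Y → Y ^ W]
Y^W^W ⇒ Y^W^W^W   [Y → Y ^ W]
Y^W^W^W ⇒ W^W^W^W   [Y → W]
W^W^W^W ⇒ a^W^W^W   [W → a]
a^W^W^W ⇒ a^a^W^W   [W → a]
a^a^W^W ⇒ a^a^a^W   [W → a]
a^a^a^W ⇒ a^a^a^a   [W → a]

E⇒Y⇒Y^W⇒Y^W^W⇒Y^W^W^W⇒W^W^W^W⇒a^W^W^W⇒a^a^W^W⇒a^a^a^W⇒a^a^a^a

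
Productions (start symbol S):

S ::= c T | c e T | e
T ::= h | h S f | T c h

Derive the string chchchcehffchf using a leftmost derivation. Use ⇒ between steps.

S ⇒ cT ⇒ chSf ⇒ chcTf ⇒ chcTchf ⇒ chchSfchf ⇒ chchcTfchf ⇒ chchchSffchf ⇒ chchchceTffchf ⇒ chchchcehffchf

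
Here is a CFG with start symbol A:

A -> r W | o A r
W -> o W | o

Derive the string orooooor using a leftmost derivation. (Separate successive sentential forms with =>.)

A => oAr => orWr => oroWr => orooWr => oroooWr => orooooWr => orooooor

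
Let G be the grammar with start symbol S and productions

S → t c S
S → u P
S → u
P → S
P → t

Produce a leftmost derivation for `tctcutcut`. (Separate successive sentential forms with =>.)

S => tcS   [S → t c S]
tcS => tctcS   [S → t c S]
tctcS => tctcuP   [S → u P]
tctcuP => tctcuS   [P → S]
tctcuS => tctcutcS   [S → t c S]
tctcutcS => tctcutcuP   [S → u P]
tctcutcuP => tctcutcut   [P → t]

S => tcS => tctcS => tctcuP => tctcuS => tctcutcS => tctcutcuP => tctcutcut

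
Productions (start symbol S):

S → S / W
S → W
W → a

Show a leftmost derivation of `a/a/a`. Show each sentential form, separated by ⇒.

S ⇒ S/W   [S → S / W]
S/W ⇒ S/W/W   [S → S / W]
S/W/W ⇒ W/W/W   [S → W]
W/W/W ⇒ a/W/W   [W → a]
a/W/W ⇒ a/a/W   [W → a]
a/a/W ⇒ a/a/a   [W → a]

S⇒S/W⇒S/W/W⇒W/W/W⇒a/W/W⇒a/a/W⇒a/a/a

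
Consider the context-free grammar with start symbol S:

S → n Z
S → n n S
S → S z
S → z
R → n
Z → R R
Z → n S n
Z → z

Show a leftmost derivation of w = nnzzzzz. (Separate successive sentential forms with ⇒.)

S ⇒ Sz ⇒ Szz ⇒ Szzz ⇒ Szzzz ⇒ nnSzzzz ⇒ nnzzzzz

S ⇒ Sz   [S → S z]
Sz ⇒ Szz   [S → S z]
Szz ⇒ Szzz   [S → S z]
Szzz ⇒ Szzzz   [S → S z]
Szzzz ⇒ nnSzzzz   [S → n n S]
nnSzzzz ⇒ nnzzzzz   [S → z]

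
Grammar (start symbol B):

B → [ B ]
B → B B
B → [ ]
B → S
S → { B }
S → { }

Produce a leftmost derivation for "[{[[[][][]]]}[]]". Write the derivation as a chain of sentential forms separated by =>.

B => [B]   [B → [ B ]]
[B] => [BB]   [B → B B]
[BB] => [SB]   [B → S]
[SB] => [{B}B]   [S → { B }]
[{B}B] => [{[B]}B]   [B → [ B ]]
[{[B]}B] => [{[[B]]}B]   [B → [ B ]]
[{[[B]]}B] => [{[[BB]]}B]   [B → B B]
[{[[BB]]}B] => [{[[[]B]]}B]   [B → [ ]]
[{[[[]B]]}B] => [{[[[]BB]]}B]   [B → B B]
[{[[[]BB]]}B] => [{[[[][]B]]}B]   [B → [ ]]
[{[[[][]B]]}B] => [{[[[][][]]]}B]   [B → [ ]]
[{[[[][][]]]}B] => [{[[[][][]]]}[]]   [B → [ ]]

B => [B] => [BB] => [SB] => [{B}B] => [{[B]}B] => [{[[B]]}B] => [{[[BB]]}B] => [{[[[]B]]}B] => [{[[[]BB]]}B] => [{[[[][]B]]}B] => [{[[[][][]]]}B] => [{[[[][][]]]}[]]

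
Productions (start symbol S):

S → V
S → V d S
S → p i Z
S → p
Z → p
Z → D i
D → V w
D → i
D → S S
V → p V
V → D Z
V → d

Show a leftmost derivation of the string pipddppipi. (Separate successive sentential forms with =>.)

S => piZ => piDi => piSSi => piVdSSi => pipVdSSi => pipddSSi => pipddpSi => pipddppiZi => pipddppipi

S => piZ   [S → p i Z]
piZ => piDi   [Z → D i]
piDi => piSSi   [D → S S]
piSSi => piVdSSi   [S → V d S]
piVdSSi => pipVdSSi   [V → p V]
pipVdSSi => pipddSSi   [V → d]
pipddSSi => pipddpSi   [S → p]
pipddpSi => pipddppiZi   [S → p i Z]
pipddppiZi => pipddppipi   [Z → p]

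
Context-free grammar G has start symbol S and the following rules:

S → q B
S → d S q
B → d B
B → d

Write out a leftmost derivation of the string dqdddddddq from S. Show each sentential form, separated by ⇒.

S ⇒ dSq   [S → d S q]
dSq ⇒ dqBq   [S → q B]
dqBq ⇒ dqdBq   [B → d B]
dqdBq ⇒ dqddBq   [B → d B]
dqddBq ⇒ dqdddBq   [B → d B]
dqdddBq ⇒ dqddddBq   [B → d B]
dqddddBq ⇒ dqdddddBq   [B → d B]
dqdddddBq ⇒ dqddddddBq   [B → d B]
dqddddddBq ⇒ dqdddddddq   [B → d]

S ⇒ dSq ⇒ dqBq ⇒ dqdBq ⇒ dqddBq ⇒ dqdddBq ⇒ dqddddBq ⇒ dqdddddBq ⇒ dqddddddBq ⇒ dqdddddddq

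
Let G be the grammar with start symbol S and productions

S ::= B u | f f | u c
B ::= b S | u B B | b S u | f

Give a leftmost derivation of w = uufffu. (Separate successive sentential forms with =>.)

S => Bu => uBBu => uuBBBu => uufBBu => uuffBu => uufffu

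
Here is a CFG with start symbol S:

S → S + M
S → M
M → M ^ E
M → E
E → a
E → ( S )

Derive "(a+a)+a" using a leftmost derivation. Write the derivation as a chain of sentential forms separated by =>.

S => S+M => M+M => E+M => (S)+M => (S+M)+M => (M+M)+M => (E+M)+M => (a+M)+M => (a+E)+M => (a+a)+M => (a+a)+E => (a+a)+a

S => S+M   [S → S + M]
S+M => M+M   [S → M]
M+M => E+M   [M → E]
E+M => (S)+M   [E → ( S )]
(S)+M => (S+M)+M   [S → S + M]
(S+M)+M => (M+M)+M   [S → M]
(M+M)+M => (E+M)+M   [M → E]
(E+M)+M => (a+M)+M   [E → a]
(a+M)+M => (a+E)+M   [M → E]
(a+E)+M => (a+a)+M   [E → a]
(a+a)+M => (a+a)+E   [M → E]
(a+a)+E => (a+a)+a   [E → a]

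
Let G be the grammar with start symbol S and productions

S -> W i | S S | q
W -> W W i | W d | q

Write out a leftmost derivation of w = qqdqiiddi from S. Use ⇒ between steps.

S ⇒ Wi   [S -> W i]
Wi ⇒ Wdi   [W -> W d]
Wdi ⇒ Wddi   [W -> W d]
Wddi ⇒ WWiddi   [W -> W W i]
WWiddi ⇒ qWiddi   [W -> q]
qWiddi ⇒ qWWiiddi   [W -> W W i]
qWWiiddi ⇒ qWdWiiddi   [W -> W d]
qWdWiiddi ⇒ qqdWiiddi   [W -> q]
qqdWiiddi ⇒ qqdqiiddi   [W -> q]

S ⇒ Wi ⇒ Wdi ⇒ Wddi ⇒ WWiddi ⇒ qWiddi ⇒ qWWiiddi ⇒ qWdWiiddi ⇒ qqdWiiddi ⇒ qqdqiiddi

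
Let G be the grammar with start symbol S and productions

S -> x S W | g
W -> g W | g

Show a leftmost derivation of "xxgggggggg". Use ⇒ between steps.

S ⇒ xSW   [S -> x S W]
xSW ⇒ xxSWW   [S -> x S W]
xxSWW ⇒ xxgWW   [S -> g]
xxgWW ⇒ xxggWW   [W -> g W]
xxggWW ⇒ xxgggWW   [W -> g W]
xxgggWW ⇒ xxggggWW   [W -> g W]
xxggggWW ⇒ xxgggggW   [W -> g]
xxgggggW ⇒ xxggggggW   [W -> g W]
xxggggggW ⇒ xxgggggggW   [W -> g W]
xxgggggggW ⇒ xxgggggggg   [W -> g]

S⇒xSW⇒xxSWW⇒xxgWW⇒xxggWW⇒xxgggWW⇒xxggggWW⇒xxgggggW⇒xxggggggW⇒xxgggggggW⇒xxgggggggg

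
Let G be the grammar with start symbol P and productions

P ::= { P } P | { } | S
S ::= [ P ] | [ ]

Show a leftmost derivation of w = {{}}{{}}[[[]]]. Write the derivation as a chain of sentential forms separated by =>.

P => {P}P   [P ::= { P } P]
{P}P => {{}}P   [P ::= { }]
{{}}P => {{}}{P}P   [P ::= { P } P]
{{}}{P}P => {{}}{{}}P   [P ::= { }]
{{}}{{}}P => {{}}{{}}S   [P ::= S]
{{}}{{}}S => {{}}{{}}[P]   [S ::= [ P ]]
{{}}{{}}[P] => {{}}{{}}[S]   [P ::= S]
{{}}{{}}[S] => {{}}{{}}[[P]]   [S ::= [ P ]]
{{}}{{}}[[P]] => {{}}{{}}[[S]]   [P ::= S]
{{}}{{}}[[S]] => {{}}{{}}[[[]]]   [S ::= [ ]]

P => {P}P => {{}}P => {{}}{P}P => {{}}{{}}P => {{}}{{}}S => {{}}{{}}[P] => {{}}{{}}[S] => {{}}{{}}[[P]] => {{}}{{}}[[S]] => {{}}{{}}[[[]]]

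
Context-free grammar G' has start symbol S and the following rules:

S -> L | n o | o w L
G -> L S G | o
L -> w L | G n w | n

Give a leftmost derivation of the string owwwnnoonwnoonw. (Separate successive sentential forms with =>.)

S=>owL=>owGnw=>owLSGnw=>owwLSGnw=>owwwLSGnw=>owwwGnwSGnw=>owwwLSGnwSGnw=>owwwnSGnwSGnw=>owwwnnoGnwSGnw=>owwwnnoonwSGnw=>owwwnnoonwnoGnw=>owwwnnoonwnoonw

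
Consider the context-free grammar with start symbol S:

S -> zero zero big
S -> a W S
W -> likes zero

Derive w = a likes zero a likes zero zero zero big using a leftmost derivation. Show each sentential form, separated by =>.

S => a W S => a likes zero S => a likes zero a W S => a likes zero a likes zero S => a likes zero a likes zero zero zero big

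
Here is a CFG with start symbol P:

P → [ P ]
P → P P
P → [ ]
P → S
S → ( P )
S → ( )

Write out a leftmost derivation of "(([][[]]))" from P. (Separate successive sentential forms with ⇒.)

P⇒S⇒(P)⇒(S)⇒((P))⇒((PP))⇒(([]P))⇒(([][P]))⇒(([][[]]))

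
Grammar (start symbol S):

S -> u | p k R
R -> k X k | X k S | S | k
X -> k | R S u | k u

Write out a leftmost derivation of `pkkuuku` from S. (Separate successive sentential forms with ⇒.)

S ⇒ pkR   [S -> p k R]
pkR ⇒ pkXkS   [R -> X k S]
pkXkS ⇒ pkRSukS   [X -> R S u]
pkRSukS ⇒ pkkSukS   [R -> k]
pkkSukS ⇒ pkkuukS   [S -> u]
pkkuukS ⇒ pkkuuku   [S -> u]

S ⇒ pkR ⇒ pkXkS ⇒ pkRSukS ⇒ pkkSukS ⇒ pkkuukS ⇒ pkkuuku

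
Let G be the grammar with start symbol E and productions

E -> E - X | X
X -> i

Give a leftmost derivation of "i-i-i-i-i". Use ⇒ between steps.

E ⇒ E-X   [E -> E - X]
E-X ⇒ E-X-X   [E -> E - X]
E-X-X ⇒ E-X-X-X   [E -> E - X]
E-X-X-X ⇒ E-X-X-X-X   [E -> E - X]
E-X-X-X-X ⇒ X-X-X-X-X   [E -> X]
X-X-X-X-X ⇒ i-X-X-X-X   [X -> i]
i-X-X-X-X ⇒ i-i-X-X-X   [X -> i]
i-i-X-X-X ⇒ i-i-i-X-X   [X -> i]
i-i-i-X-X ⇒ i-i-i-i-X   [X -> i]
i-i-i-i-X ⇒ i-i-i-i-i   [X -> i]

E ⇒ E-X ⇒ E-X-X ⇒ E-X-X-X ⇒ E-X-X-X-X ⇒ X-X-X-X-X ⇒ i-X-X-X-X ⇒ i-i-X-X-X ⇒ i-i-i-X-X ⇒ i-i-i-i-X ⇒ i-i-i-i-i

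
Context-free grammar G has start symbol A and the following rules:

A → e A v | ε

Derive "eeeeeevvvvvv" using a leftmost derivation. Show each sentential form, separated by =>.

A => eAv   [A → e A v]
eAv => eeAvv   [A → e A v]
eeAvv => eeeAvvv   [A → e A v]
eeeAvvv => eeeeAvvvv   [A → e A v]
eeeeAvvvv => eeeeeAvvvvv   [A → e A v]
eeeeeAvvvvv => eeeeeeAvvvvvv   [A → e A v]
eeeeeeAvvvvvv => eeeeeevvvvvv   [A → ε]

A=>eAv=>eeAvv=>eeeAvvv=>eeeeAvvvv=>eeeeeAvvvvv=>eeeeeeAvvvvvv=>eeeeeevvvvvv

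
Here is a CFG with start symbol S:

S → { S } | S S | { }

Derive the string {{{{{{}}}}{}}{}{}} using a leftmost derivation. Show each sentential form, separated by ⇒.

S ⇒ {S} ⇒ {SS} ⇒ {SSS} ⇒ {{S}SS} ⇒ {{SS}SS} ⇒ {{{S}S}SS} ⇒ {{{{S}}S}SS} ⇒ {{{{{S}}}S}SS} ⇒ {{{{{{}}}}S}SS} ⇒ {{{{{{}}}}{}}SS} ⇒ {{{{{{}}}}{}}{}S} ⇒ {{{{{{}}}}{}}{}{}}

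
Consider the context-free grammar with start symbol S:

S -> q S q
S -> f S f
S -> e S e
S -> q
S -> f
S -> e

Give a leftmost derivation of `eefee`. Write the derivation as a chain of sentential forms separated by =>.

S => eSe => eeSee => eefee

S => eSe   [S -> e S e]
eSe => eeSee   [S -> e S e]
eeSee => eefee   [S -> f]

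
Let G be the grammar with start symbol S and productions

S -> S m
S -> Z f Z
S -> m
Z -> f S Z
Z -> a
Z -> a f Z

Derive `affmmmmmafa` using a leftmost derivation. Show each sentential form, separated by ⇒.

S ⇒ ZfZ   [S -> Z f Z]
ZfZ ⇒ afZfZ   [Z -> a f Z]
afZfZ ⇒ affSZfZ   [Z -> f S Z]
affSZfZ ⇒ affSmZfZ   [S -> S m]
affSmZfZ ⇒ affSmmZfZ   [S -> S m]
affSmmZfZ ⇒ affSmmmZfZ   [S -> S m]
affSmmmZfZ ⇒ affSmmmmZfZ   [S -> S m]
affSmmmmZfZ ⇒ affmmmmmZfZ   [S -> m]
affmmmmmZfZ ⇒ affmmmmmafZ   [Z -> a]
affmmmmmafZ ⇒ affmmmmmafa   [Z -> a]

S ⇒ ZfZ ⇒ afZfZ ⇒ affSZfZ ⇒ affSmZfZ ⇒ affSmmZfZ ⇒ affSmmmZfZ ⇒ affSmmmmZfZ ⇒ affmmmmmZfZ ⇒ affmmmmmafZ ⇒ affmmmmmafa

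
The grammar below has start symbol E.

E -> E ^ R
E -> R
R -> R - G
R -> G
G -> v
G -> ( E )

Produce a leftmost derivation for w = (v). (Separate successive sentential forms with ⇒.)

E ⇒ R   [E -> R]
R ⇒ G   [R -> G]
G ⇒ (E)   [G -> ( E )]
(E) ⇒ (R)   [E -> R]
(R) ⇒ (G)   [R -> G]
(G) ⇒ (v)   [G -> v]

E ⇒ R ⇒ G ⇒ (E) ⇒ (R) ⇒ (G) ⇒ (v)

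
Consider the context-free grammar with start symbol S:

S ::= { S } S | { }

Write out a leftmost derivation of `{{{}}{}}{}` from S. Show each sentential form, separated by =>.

S => {S}S   [S ::= { S } S]
{S}S => {{S}S}S   [S ::= { S } S]
{{S}S}S => {{{}}S}S   [S ::= { }]
{{{}}S}S => {{{}}{}}S   [S ::= { }]
{{{}}{}}S => {{{}}{}}{}   [S ::= { }]

S => {S}S => {{S}S}S => {{{}}S}S => {{{}}{}}S => {{{}}{}}{}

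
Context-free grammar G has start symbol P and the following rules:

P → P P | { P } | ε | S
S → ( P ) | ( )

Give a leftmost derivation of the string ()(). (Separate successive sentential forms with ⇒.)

P ⇒ PP   [P → P P]
PP ⇒ SP   [P → S]
SP ⇒ ()P   [S → ( )]
()P ⇒ ()PP   [P → P P]
()PP ⇒ ()SP   [P → S]
()SP ⇒ ()()P   [S → ( )]
()()P ⇒ ()()   [P → ε]

P ⇒ PP ⇒ SP ⇒ ()P ⇒ ()PP ⇒ ()SP ⇒ ()()P ⇒ ()()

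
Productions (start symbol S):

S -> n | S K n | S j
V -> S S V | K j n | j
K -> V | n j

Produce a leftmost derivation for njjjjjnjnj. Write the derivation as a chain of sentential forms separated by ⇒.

S ⇒ Sj   [S -> S j]
Sj ⇒ SKnj   [S -> S K n]
SKnj ⇒ SjKnj   [S -> S j]
SjKnj ⇒ SjjKnj   [S -> S j]
SjjKnj ⇒ SjjjKnj   [S -> S j]
SjjjKnj ⇒ SjjjjKnj   [S -> S j]
SjjjjKnj ⇒ SjjjjjKnj   [S -> S j]
SjjjjjKnj ⇒ njjjjjKnj   [S -> n]
njjjjjKnj ⇒ njjjjjnjnj   [K -> n j]

S ⇒ Sj ⇒ SKnj ⇒ SjKnj ⇒ SjjKnj ⇒ SjjjKnj ⇒ SjjjjKnj ⇒ SjjjjjKnj ⇒ njjjjjKnj ⇒ njjjjjnjnj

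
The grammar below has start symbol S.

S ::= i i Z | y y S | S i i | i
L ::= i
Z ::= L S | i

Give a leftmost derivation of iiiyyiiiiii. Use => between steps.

S => iiZ => iiLS => iiiS => iiiyyS => iiiyyiiZ => iiiyyiiLS => iiiyyiiiS => iiiyyiiiSii => iiiyyiiiiii

S => iiZ   [S ::= i i Z]
iiZ => iiLS   [Z ::= L S]
iiLS => iiiS   [L ::= i]
iiiS => iiiyyS   [S ::= y y S]
iiiyyS => iiiyyiiZ   [S ::= i i Z]
iiiyyiiZ => iiiyyiiLS   [Z ::= L S]
iiiyyiiLS => iiiyyiiiS   [L ::= i]
iiiyyiiiS => iiiyyiiiSii   [S ::= S i i]
iiiyyiiiSii => iiiyyiiiiii   [S ::= i]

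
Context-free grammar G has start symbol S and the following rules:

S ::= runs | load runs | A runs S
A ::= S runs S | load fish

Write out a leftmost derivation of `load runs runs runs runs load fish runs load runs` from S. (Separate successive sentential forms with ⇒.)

S ⇒ A runs S   [S ::= A runs S]
A runs S ⇒ S runs S runs S   [A ::= S runs S]
S runs S runs S ⇒ load runs runs S runs S   [S ::= load runs]
load runs runs S runs S ⇒ load runs runs runs runs S   [S ::= runs]
load runs runs runs runs S ⇒ load runs runs runs runs A runs S   [S ::= A runs S]
load runs runs runs runs A runs S ⇒ load runs runs runs runs load fish runs S   [A ::= load fish]
load runs runs runs runs load fish runs S ⇒ load runs runs runs runs load fish runs load runs   [S ::= load runs]

S ⇒ A runs S ⇒ S runs S runs S ⇒ load runs runs S runs S ⇒ load runs runs runs runs S ⇒ load runs runs runs runs A runs S ⇒ load runs runs runs runs load fish runs S ⇒ load runs runs runs runs load fish runs load runs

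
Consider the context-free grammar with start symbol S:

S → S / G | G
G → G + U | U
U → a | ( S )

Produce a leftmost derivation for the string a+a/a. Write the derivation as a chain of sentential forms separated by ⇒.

S⇒S/G⇒G/G⇒G+U/G⇒U+U/G⇒a+U/G⇒a+a/G⇒a+a/U⇒a+a/a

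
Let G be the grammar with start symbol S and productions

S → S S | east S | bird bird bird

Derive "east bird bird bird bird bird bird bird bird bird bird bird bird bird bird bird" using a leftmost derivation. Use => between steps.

S => S S => east S S => east S S S => east S S S S => east S S S S S => east bird bird bird S S S S => east bird bird bird bird bird bird S S S => east bird bird bird bird bird bird bird bird bird S S => east bird bird bird bird bird bird bird bird bird bird bird bird S => east bird bird bird bird bird bird bird bird bird bird bird bird bird bird bird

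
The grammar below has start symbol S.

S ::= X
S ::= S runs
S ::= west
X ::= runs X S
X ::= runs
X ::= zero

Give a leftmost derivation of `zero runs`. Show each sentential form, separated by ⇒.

S ⇒ S runs ⇒ X runs ⇒ zero runs

S ⇒ S runs   [S ::= S runs]
S runs ⇒ X runs   [S ::= X]
X runs ⇒ zero runs   [X ::= zero]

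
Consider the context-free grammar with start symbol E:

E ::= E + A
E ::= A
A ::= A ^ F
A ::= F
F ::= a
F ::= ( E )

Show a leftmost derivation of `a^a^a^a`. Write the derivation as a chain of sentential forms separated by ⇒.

E⇒A⇒A^F⇒A^F^F⇒A^F^F^F⇒F^F^F^F⇒a^F^F^F⇒a^a^F^F⇒a^a^a^F⇒a^a^a^a

E ⇒ A   [E ::= A]
A ⇒ A^F   [A ::= A ^ F]
A^F ⇒ A^F^F   [A ::= A ^ F]
A^F^F ⇒ A^F^F^F   [A ::= A ^ F]
A^F^F^F ⇒ F^F^F^F   [A ::= F]
F^F^F^F ⇒ a^F^F^F   [F ::= a]
a^F^F^F ⇒ a^a^F^F   [F ::= a]
a^a^F^F ⇒ a^a^a^F   [F ::= a]
a^a^a^F ⇒ a^a^a^a   [F ::= a]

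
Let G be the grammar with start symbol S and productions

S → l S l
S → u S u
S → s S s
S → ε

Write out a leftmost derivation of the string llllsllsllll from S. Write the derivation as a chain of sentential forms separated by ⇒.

S⇒lSl⇒llSll⇒lllSlll⇒llllSllll⇒llllsSsllll⇒llllslSlsllll⇒llllsllsllll

S ⇒ lSl   [S → l S l]
lSl ⇒ llSll   [S → l S l]
llSll ⇒ lllSlll   [S → l S l]
lllSlll ⇒ llllSllll   [S → l S l]
llllSllll ⇒ llllsSsllll   [S → s S s]
llllsSsllll ⇒ llllslSlsllll   [S → l S l]
llllslSlsllll ⇒ llllsllsllll   [S → ε]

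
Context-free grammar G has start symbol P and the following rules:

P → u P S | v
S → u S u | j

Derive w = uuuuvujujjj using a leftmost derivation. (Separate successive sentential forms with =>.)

P => uPS => uuPSS => uuuPSSS => uuuuPSSSS => uuuuvSSSS => uuuuvuSuSSS => uuuuvujuSSS => uuuuvujujSS => uuuuvujujjS => uuuuvujujjj

P => uPS   [P → u P S]
uPS => uuPSS   [P → u P S]
uuPSS => uuuPSSS   [P → u P S]
uuuPSSS => uuuuPSSSS   [P → u P S]
uuuuPSSSS => uuuuvSSSS   [P → v]
uuuuvSSSS => uuuuvuSuSSS   [S → u S u]
uuuuvuSuSSS => uuuuvujuSSS   [S → j]
uuuuvujuSSS => uuuuvujujSS   [S → j]
uuuuvujujSS => uuuuvujujjS   [S → j]
uuuuvujujjS => uuuuvujujjj   [S → j]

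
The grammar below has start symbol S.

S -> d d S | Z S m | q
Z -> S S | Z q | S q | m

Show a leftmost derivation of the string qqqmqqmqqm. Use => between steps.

S=>ZSm=>SSSm=>ZSmSSm=>SSSmSSm=>ZSmSSmSSm=>SqSmSSmSSm=>qqSmSSmSSm=>qqqmSSmSSm=>qqqmqSmSSm=>qqqmqqmSSm=>qqqmqqmqSm=>qqqmqqmqqm

S => ZSm   [S -> Z S m]
ZSm => SSSm   [Z -> S S]
SSSm => ZSmSSm   [S -> Z S m]
ZSmSSm => SSSmSSm   [Z -> S S]
SSSmSSm => ZSmSSmSSm   [S -> Z S m]
ZSmSSmSSm => SqSmSSmSSm   [Z -> S q]
SqSmSSmSSm => qqSmSSmSSm   [S -> q]
qqSmSSmSSm => qqqmSSmSSm   [S -> q]
qqqmSSmSSm => qqqmqSmSSm   [S -> q]
qqqmqSmSSm => qqqmqqmSSm   [S -> q]
qqqmqqmSSm => qqqmqqmqSm   [S -> q]
qqqmqqmqSm => qqqmqqmqqm   [S -> q]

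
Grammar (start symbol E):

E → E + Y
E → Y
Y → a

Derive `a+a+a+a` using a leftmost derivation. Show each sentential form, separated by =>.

E=>E+Y=>E+Y+Y=>E+Y+Y+Y=>Y+Y+Y+Y=>a+Y+Y+Y=>a+a+Y+Y=>a+a+a+Y=>a+a+a+a

E => E+Y   [E → E + Y]
E+Y => E+Y+Y   [E → E + Y]
E+Y+Y => E+Y+Y+Y   [E → E + Y]
E+Y+Y+Y => Y+Y+Y+Y   [E → Y]
Y+Y+Y+Y => a+Y+Y+Y   [Y → a]
a+Y+Y+Y => a+a+Y+Y   [Y → a]
a+a+Y+Y => a+a+a+Y   [Y → a]
a+a+a+Y => a+a+a+a   [Y → a]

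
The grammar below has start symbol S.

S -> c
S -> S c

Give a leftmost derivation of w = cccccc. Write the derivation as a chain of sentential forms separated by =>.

S=>Sc=>Scc=>Sccc=>Scccc=>Sccccc=>cccccc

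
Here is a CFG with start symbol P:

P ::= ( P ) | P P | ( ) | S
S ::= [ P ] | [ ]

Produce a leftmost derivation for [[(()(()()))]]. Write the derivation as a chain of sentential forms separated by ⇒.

P ⇒ S   [P ::= S]
S ⇒ [P]   [S ::= [ P ]]
[P] ⇒ [S]   [P ::= S]
[S] ⇒ [[P]]   [S ::= [ P ]]
[[P]] ⇒ [[(P)]]   [P ::= ( P )]
[[(P)]] ⇒ [[(PP)]]   [P ::= P P]
[[(PP)]] ⇒ [[(()P)]]   [P ::= ( )]
[[(()P)]] ⇒ [[(()(P))]]   [P ::= ( P )]
[[(()(P))]] ⇒ [[(()(PP))]]   [P ::= P P]
[[(()(PP))]] ⇒ [[(()(()P))]]   [P ::= ( )]
[[(()(()P))]] ⇒ [[(()(()()))]]   [P ::= ( )]

P⇒S⇒[P]⇒[S]⇒[[P]]⇒[[(P)]]⇒[[(PP)]]⇒[[(()P)]]⇒[[(()(P))]]⇒[[(()(PP))]]⇒[[(()(()P))]]⇒[[(()(()()))]]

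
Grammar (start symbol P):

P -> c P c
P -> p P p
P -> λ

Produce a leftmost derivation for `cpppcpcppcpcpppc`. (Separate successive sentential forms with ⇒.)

P ⇒ cPc ⇒ cpPpc ⇒ cppPppc ⇒ cpppPpppc ⇒ cpppcPcpppc ⇒ cpppcpPpcpppc ⇒ cpppcpcPcpcpppc ⇒ cpppcpcpPpcpcpppc ⇒ cpppcpcppcpcpppc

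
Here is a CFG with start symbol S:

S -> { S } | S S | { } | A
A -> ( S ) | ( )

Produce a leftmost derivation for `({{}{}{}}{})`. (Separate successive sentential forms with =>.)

S => A   [S -> A]
A => (S)   [A -> ( S )]
(S) => (SS)   [S -> S S]
(SS) => ({S}S)   [S -> { S }]
({S}S) => ({SS}S)   [S -> S S]
({SS}S) => ({SSS}S)   [S -> S S]
({SSS}S) => ({{}SS}S)   [S -> { }]
({{}SS}S) => ({{}{}S}S)   [S -> { }]
({{}{}S}S) => ({{}{}{}}S)   [S -> { }]
({{}{}{}}S) => ({{}{}{}}{})   [S -> { }]

S => A => (S) => (SS) => ({S}S) => ({SS}S) => ({SSS}S) => ({{}SS}S) => ({{}{}S}S) => ({{}{}{}}S) => ({{}{}{}}{})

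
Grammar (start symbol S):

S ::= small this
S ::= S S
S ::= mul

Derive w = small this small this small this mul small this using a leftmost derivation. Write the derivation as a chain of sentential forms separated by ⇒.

S ⇒ S S ⇒ S S S ⇒ S S S S ⇒ S S S S S ⇒ small this S S S S ⇒ small this small this S S S ⇒ small this small this small this S S ⇒ small this small this small this mul S ⇒ small this small this small this mul small this

S ⇒ S S   [S ::= S S]
S S ⇒ S S S   [S ::= S S]
S S S ⇒ S S S S   [S ::= S S]
S S S S ⇒ S S S S S   [S ::= S S]
S S S S S ⇒ small this S S S S   [S ::= small this]
small this S S S S ⇒ small this small this S S S   [S ::= small this]
small this small this S S S ⇒ small this small this small this S S   [S ::= small this]
small this small this small this S S ⇒ small this small this small this mul S   [S ::= mul]
small this small this small this mul S ⇒ small this small this small this mul small this   [S ::= small this]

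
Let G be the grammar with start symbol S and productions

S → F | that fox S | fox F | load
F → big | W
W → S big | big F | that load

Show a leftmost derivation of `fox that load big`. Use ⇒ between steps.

S ⇒ F ⇒ W ⇒ S big ⇒ fox F big ⇒ fox W big ⇒ fox that load big

S ⇒ F   [S → F]
F ⇒ W   [F → W]
W ⇒ S big   [W → S big]
S big ⇒ fox F big   [S → fox F]
fox F big ⇒ fox W big   [F → W]
fox W big ⇒ fox that load big   [W → that load]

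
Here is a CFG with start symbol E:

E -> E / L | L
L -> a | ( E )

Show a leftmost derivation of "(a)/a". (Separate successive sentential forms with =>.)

E=>E/L=>L/L=>(E)/L=>(L)/L=>(a)/L=>(a)/a

E => E/L   [E -> E / L]
E/L => L/L   [E -> L]
L/L => (E)/L   [L -> ( E )]
(E)/L => (L)/L   [E -> L]
(L)/L => (a)/L   [L -> a]
(a)/L => (a)/a   [L -> a]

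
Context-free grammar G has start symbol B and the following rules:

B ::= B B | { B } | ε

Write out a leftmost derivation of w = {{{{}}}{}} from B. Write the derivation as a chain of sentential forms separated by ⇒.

B ⇒ {B}   [B ::= { B }]
{B} ⇒ {BB}   [B ::= B B]
{BB} ⇒ {BBB}   [B ::= B B]
{BBB} ⇒ {BBBB}   [B ::= B B]
{BBBB} ⇒ {{B}BBB}   [B ::= { B }]
{{B}BBB} ⇒ {{{B}}BBB}   [B ::= { B }]
{{{B}}BBB} ⇒ {{{{B}}}BBB}   [B ::= { B }]
{{{{B}}}BBB} ⇒ {{{{}}}BBB}   [B ::= ε]
{{{{}}}BBB} ⇒ {{{{}}}{B}BB}   [B ::= { B }]
{{{{}}}{B}BB} ⇒ {{{{}}}{}BB}   [B ::= ε]
{{{{}}}{}BB} ⇒ {{{{}}}{}B}   [B ::= ε]
{{{{}}}{}B} ⇒ {{{{}}}{}}   [B ::= ε]

B ⇒ {B} ⇒ {BB} ⇒ {BBB} ⇒ {BBBB} ⇒ {{B}BBB} ⇒ {{{B}}BBB} ⇒ {{{{B}}}BBB} ⇒ {{{{}}}BBB} ⇒ {{{{}}}{B}BB} ⇒ {{{{}}}{}BB} ⇒ {{{{}}}{}B} ⇒ {{{{}}}{}}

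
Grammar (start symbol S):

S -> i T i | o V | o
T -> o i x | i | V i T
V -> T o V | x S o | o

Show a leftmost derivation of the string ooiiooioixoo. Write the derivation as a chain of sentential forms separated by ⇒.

S ⇒ oV   [S -> o V]
oV ⇒ oToV   [V -> T o V]
oToV ⇒ oViToV   [T -> V i T]
oViToV ⇒ ooiToV   [V -> o]
ooiToV ⇒ ooiioV   [T -> i]
ooiioV ⇒ ooiioToV   [V -> T o V]
ooiioToV ⇒ ooiioViToV   [T -> V i T]
ooiioViToV ⇒ ooiiooiToV   [V -> o]
ooiiooiToV ⇒ ooiiooioixoV   [T -> o i x]
ooiiooioixoV ⇒ ooiiooioixoo   [V -> o]

S ⇒ oV ⇒ oToV ⇒ oViToV ⇒ ooiToV ⇒ ooiioV ⇒ ooiioToV ⇒ ooiioViToV ⇒ ooiiooiToV ⇒ ooiiooioixoV ⇒ ooiiooioixoo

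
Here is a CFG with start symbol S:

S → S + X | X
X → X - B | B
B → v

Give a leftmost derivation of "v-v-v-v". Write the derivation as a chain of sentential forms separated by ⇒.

S ⇒ X ⇒ X-B ⇒ X-B-B ⇒ X-B-B-B ⇒ B-B-B-B ⇒ v-B-B-B ⇒ v-v-B-B ⇒ v-v-v-B ⇒ v-v-v-v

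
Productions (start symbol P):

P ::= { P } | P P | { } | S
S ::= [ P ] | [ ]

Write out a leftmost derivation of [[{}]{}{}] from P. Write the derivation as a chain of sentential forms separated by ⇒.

P ⇒ S   [P ::= S]
S ⇒ [P]   [S ::= [ P ]]
[P] ⇒ [PP]   [P ::= P P]
[PP] ⇒ [PPP]   [P ::= P P]
[PPP] ⇒ [SPP]   [P ::= S]
[SPP] ⇒ [[P]PP]   [S ::= [ P ]]
[[P]PP] ⇒ [[{}]PP]   [P ::= { }]
[[{}]PP] ⇒ [[{}]{}P]   [P ::= { }]
[[{}]{}P] ⇒ [[{}]{}{}]   [P ::= { }]

P ⇒ S ⇒ [P] ⇒ [PP] ⇒ [PPP] ⇒ [SPP] ⇒ [[P]PP] ⇒ [[{}]PP] ⇒ [[{}]{}P] ⇒ [[{}]{}{}]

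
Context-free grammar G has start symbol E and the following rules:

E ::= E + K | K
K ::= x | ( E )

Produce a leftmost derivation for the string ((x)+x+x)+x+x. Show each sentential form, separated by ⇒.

E ⇒ E+K   [E ::= E + K]
E+K ⇒ E+K+K   [E ::= E + K]
E+K+K ⇒ K+K+K   [E ::= K]
K+K+K ⇒ (E)+K+K   [K ::= ( E )]
(E)+K+K ⇒ (E+K)+K+K   [E ::= E + K]
(E+K)+K+K ⇒ (E+K+K)+K+K   [E ::= E + K]
(E+K+K)+K+K ⇒ (K+K+K)+K+K   [E ::= K]
(K+K+K)+K+K ⇒ ((E)+K+K)+K+K   [K ::= ( E )]
((E)+K+K)+K+K ⇒ ((K)+K+K)+K+K   [E ::= K]
((K)+K+K)+K+K ⇒ ((x)+K+K)+K+K   [K ::= x]
((x)+K+K)+K+K ⇒ ((x)+x+K)+K+K   [K ::= x]
((x)+x+K)+K+K ⇒ ((x)+x+x)+K+K   [K ::= x]
((x)+x+x)+K+K ⇒ ((x)+x+x)+x+K   [K ::= x]
((x)+x+x)+x+K ⇒ ((x)+x+x)+x+x   [K ::= x]

E⇒E+K⇒E+K+K⇒K+K+K⇒(E)+K+K⇒(E+K)+K+K⇒(E+K+K)+K+K⇒(K+K+K)+K+K⇒((E)+K+K)+K+K⇒((K)+K+K)+K+K⇒((x)+K+K)+K+K⇒((x)+x+K)+K+K⇒((x)+x+x)+K+K⇒((x)+x+x)+x+K⇒((x)+x+x)+x+x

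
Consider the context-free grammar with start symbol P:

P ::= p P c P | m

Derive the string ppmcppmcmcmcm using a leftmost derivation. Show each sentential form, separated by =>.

P => pPcP   [P ::= p P c P]
pPcP => ppPcPcP   [P ::= p P c P]
ppPcPcP => ppmcPcP   [P ::= m]
ppmcPcP => ppmcpPcPcP   [P ::= p P c P]
ppmcpPcPcP => ppmcppPcPcPcP   [P ::= p P c P]
ppmcppPcPcPcP => ppmcppmcPcPcP   [P ::= m]
ppmcppmcPcPcP => ppmcppmcmcPcP   [P ::= m]
ppmcppmcmcPcP => ppmcppmcmcmcP   [P ::= m]
ppmcppmcmcmcP => ppmcppmcmcmcm   [P ::= m]

P => pPcP => ppPcPcP => ppmcPcP => ppmcpPcPcP => ppmcppPcPcPcP => ppmcppmcPcPcP => ppmcppmcmcPcP => ppmcppmcmcmcP => ppmcppmcmcmcm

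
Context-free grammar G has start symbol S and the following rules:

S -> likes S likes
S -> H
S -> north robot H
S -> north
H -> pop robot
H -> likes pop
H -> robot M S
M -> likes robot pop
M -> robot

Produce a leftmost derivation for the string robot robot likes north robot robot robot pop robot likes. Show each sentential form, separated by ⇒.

S ⇒ H   [S -> H]
H ⇒ robot M S   [H -> robot M S]
robot M S ⇒ robot robot S   [M -> robot]
robot robot S ⇒ robot robot likes S likes   [S -> likes S likes]
robot robot likes S likes ⇒ robot robot likes north robot H likes   [S -> north robot H]
robot robot likes north robot H likes ⇒ robot robot likes north robot robot M S likes   [H -> robot M S]
robot robot likes north robot robot M S likes ⇒ robot robot likes north robot robot robot S likes   [M -> robot]
robot robot likes north robot robot robot S likes ⇒ robot robot likes north robot robot robot H likes   [S -> H]
robot robot likes north robot robot robot H likes ⇒ robot robot likes north robot robot robot pop robot likes   [H -> pop robot]

S ⇒ H ⇒ robot M S ⇒ robot robot S ⇒ robot robot likes S likes ⇒ robot robot likes north robot H likes ⇒ robot robot likes north robot robot M S likes ⇒ robot robot likes north robot robot robot S likes ⇒ robot robot likes north robot robot robot H likes ⇒ robot robot likes north robot robot robot pop robot likes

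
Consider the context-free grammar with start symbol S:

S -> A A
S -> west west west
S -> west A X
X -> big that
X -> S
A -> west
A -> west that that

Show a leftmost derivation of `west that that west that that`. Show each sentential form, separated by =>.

S => A A => west that that A => west that that west that that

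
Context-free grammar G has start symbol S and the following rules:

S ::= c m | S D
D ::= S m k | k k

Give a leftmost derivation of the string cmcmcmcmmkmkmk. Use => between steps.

S => SD => cmD => cmSmk => cmSDmk => cmcmDmk => cmcmSmkmk => cmcmSDmkmk => cmcmcmDmkmk => cmcmcmSmkmkmk => cmcmcmcmmkmkmk

S => SD   [S ::= S D]
SD => cmD   [S ::= c m]
cmD => cmSmk   [D ::= S m k]
cmSmk => cmSDmk   [S ::= S D]
cmSDmk => cmcmDmk   [S ::= c m]
cmcmDmk => cmcmSmkmk   [D ::= S m k]
cmcmSmkmk => cmcmSDmkmk   [S ::= S D]
cmcmSDmkmk => cmcmcmDmkmk   [S ::= c m]
cmcmcmDmkmk => cmcmcmSmkmkmk   [D ::= S m k]
cmcmcmSmkmkmk => cmcmcmcmmkmkmk   [S ::= c m]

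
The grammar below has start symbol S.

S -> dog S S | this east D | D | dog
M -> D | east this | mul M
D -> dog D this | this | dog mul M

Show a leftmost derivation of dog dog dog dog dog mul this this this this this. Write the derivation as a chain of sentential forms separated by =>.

S => dog S S => dog dog S S S => dog dog D S S => dog dog dog D this S S => dog dog dog dog D this this S S => dog dog dog dog dog mul M this this S S => dog dog dog dog dog mul D this this S S => dog dog dog dog dog mul this this this S S => dog dog dog dog dog mul this this this D S => dog dog dog dog dog mul this this this this S => dog dog dog dog dog mul this this this this D => dog dog dog dog dog mul this this this this this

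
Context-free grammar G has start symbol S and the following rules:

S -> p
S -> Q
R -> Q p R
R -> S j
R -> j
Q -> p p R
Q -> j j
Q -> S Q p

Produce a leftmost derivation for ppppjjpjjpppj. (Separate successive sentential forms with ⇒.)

S⇒Q⇒ppR⇒ppQpR⇒ppSQppR⇒pppQppR⇒pppSQpppR⇒pppQQpppR⇒pppSQpQpppR⇒ppppQpQpppR⇒ppppjjpQpppR⇒ppppjjpjjpppR⇒ppppjjpjjpppj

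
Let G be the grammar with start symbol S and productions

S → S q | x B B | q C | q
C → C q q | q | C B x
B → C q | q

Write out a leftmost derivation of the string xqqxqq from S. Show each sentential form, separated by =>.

S => xBB => xCqB => xCBxqB => xqBxqB => xqqxqB => xqqxqq

S => xBB   [S → x B B]
xBB => xCqB   [B → C q]
xCqB => xCBxqB   [C → C B x]
xCBxqB => xqBxqB   [C → q]
xqBxqB => xqqxqB   [B → q]
xqqxqB => xqqxqq   [B → q]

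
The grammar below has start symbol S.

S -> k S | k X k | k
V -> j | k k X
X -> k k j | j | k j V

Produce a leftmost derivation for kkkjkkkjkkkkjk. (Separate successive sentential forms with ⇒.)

S⇒kS⇒kkXk⇒kkkjVk⇒kkkjkkXk⇒kkkjkkkjVk⇒kkkjkkkjkkXk⇒kkkjkkkjkkkkjk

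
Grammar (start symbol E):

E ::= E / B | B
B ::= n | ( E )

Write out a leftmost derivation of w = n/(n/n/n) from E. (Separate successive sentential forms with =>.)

E => E/B   [E ::= E / B]
E/B => B/B   [E ::= B]
B/B => n/B   [B ::= n]
n/B => n/(E)   [B ::= ( E )]
n/(E) => n/(E/B)   [E ::= E / B]
n/(E/B) => n/(E/B/B)   [E ::= E / B]
n/(E/B/B) => n/(B/B/B)   [E ::= B]
n/(B/B/B) => n/(n/B/B)   [B ::= n]
n/(n/B/B) => n/(n/n/B)   [B ::= n]
n/(n/n/B) => n/(n/n/n)   [B ::= n]

E => E/B => B/B => n/B => n/(E) => n/(E/B) => n/(E/B/B) => n/(B/B/B) => n/(n/B/B) => n/(n/n/B) => n/(n/n/n)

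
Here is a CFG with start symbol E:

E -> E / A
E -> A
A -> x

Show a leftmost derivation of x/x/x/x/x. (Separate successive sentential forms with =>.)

E=>E/A=>E/A/A=>E/A/A/A=>E/A/A/A/A=>A/A/A/A/A=>x/A/A/A/A=>x/x/A/A/A=>x/x/x/A/A=>x/x/x/x/A=>x/x/x/x/x

E => E/A   [E -> E / A]
E/A => E/A/A   [E -> E / A]
E/A/A => E/A/A/A   [E -> E / A]
E/A/A/A => E/A/A/A/A   [E -> E / A]
E/A/A/A/A => A/A/A/A/A   [E -> A]
A/A/A/A/A => x/A/A/A/A   [A -> x]
x/A/A/A/A => x/x/A/A/A   [A -> x]
x/x/A/A/A => x/x/x/A/A   [A -> x]
x/x/x/A/A => x/x/x/x/A   [A -> x]
x/x/x/x/A => x/x/x/x/x   [A -> x]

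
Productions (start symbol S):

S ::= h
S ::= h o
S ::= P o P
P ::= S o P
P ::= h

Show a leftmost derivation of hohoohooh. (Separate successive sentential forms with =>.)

S=>PoP=>hoP=>hoSoP=>hohooP=>hohooSoP=>hohoohooP=>hohoohooh

S => PoP   [S ::= P o P]
PoP => hoP   [P ::= h]
hoP => hoSoP   [P ::= S o P]
hoSoP => hohooP   [S ::= h o]
hohooP => hohooSoP   [P ::= S o P]
hohooSoP => hohoohooP   [S ::= h o]
hohoohooP => hohoohooh   [P ::= h]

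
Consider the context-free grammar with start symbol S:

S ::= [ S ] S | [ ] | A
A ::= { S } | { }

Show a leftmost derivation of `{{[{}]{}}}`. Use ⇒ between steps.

S ⇒ A   [S ::= A]
A ⇒ {S}   [A ::= { S }]
{S} ⇒ {A}   [S ::= A]
{A} ⇒ {{S}}   [A ::= { S }]
{{S}} ⇒ {{[S]S}}   [S ::= [ S ] S]
{{[S]S}} ⇒ {{[A]S}}   [S ::= A]
{{[A]S}} ⇒ {{[{}]S}}   [A ::= { }]
{{[{}]S}} ⇒ {{[{}]A}}   [S ::= A]
{{[{}]A}} ⇒ {{[{}]{}}}   [A ::= { }]

S⇒A⇒{S}⇒{A}⇒{{S}}⇒{{[S]S}}⇒{{[A]S}}⇒{{[{}]S}}⇒{{[{}]A}}⇒{{[{}]{}}}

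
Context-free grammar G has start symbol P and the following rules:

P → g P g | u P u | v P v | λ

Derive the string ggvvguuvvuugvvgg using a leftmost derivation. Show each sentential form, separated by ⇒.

P⇒gPg⇒ggPgg⇒ggvPvgg⇒ggvvPvvgg⇒ggvvgPgvvgg⇒ggvvguPugvvgg⇒ggvvguuPuugvvgg⇒ggvvguuvPvuugvvgg⇒ggvvguuvvuugvvgg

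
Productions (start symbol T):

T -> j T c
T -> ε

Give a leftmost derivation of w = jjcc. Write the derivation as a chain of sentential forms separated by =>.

T=>jTc=>jjTcc=>jjcc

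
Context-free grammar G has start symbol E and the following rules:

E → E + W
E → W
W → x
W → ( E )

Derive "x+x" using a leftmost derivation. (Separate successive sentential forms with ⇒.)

E ⇒ E+W ⇒ W+W ⇒ x+W ⇒ x+x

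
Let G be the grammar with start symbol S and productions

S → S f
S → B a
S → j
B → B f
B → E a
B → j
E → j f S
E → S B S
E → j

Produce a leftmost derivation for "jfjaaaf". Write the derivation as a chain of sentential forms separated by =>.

S => Sf   [S → S f]
Sf => Baf   [S → B a]
Baf => Eaaf   [B → E a]
Eaaf => jfSaaf   [E → j f S]
jfSaaf => jfBaaaf   [S → B a]
jfBaaaf => jfjaaaf   [B → j]

S => Sf => Baf => Eaaf => jfSaaf => jfBaaaf => jfjaaaf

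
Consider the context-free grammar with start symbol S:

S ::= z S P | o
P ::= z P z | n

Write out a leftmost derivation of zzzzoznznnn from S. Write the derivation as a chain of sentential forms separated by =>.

S=>zSP=>zzSPP=>zzzSPPP=>zzzzSPPPP=>zzzzoPPPP=>zzzzozPzPPP=>zzzzoznzPPP=>zzzzoznznPP=>zzzzoznznnP=>zzzzoznznnn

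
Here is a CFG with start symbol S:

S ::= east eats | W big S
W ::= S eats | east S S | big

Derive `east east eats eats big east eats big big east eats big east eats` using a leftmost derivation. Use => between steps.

S => W big S   [S ::= W big S]
W big S => east S S big S   [W ::= east S S]
east S S big S => east W big S S big S   [S ::= W big S]
east W big S S big S => east S eats big S S big S   [W ::= S eats]
east S eats big S S big S => east east eats eats big S S big S   [S ::= east eats]
east east eats eats big S S big S => east east eats eats big east eats S big S   [S ::= east eats]
east east eats eats big east eats S big S => east east eats eats big east eats W big S big S   [S ::= W big S]
east east eats eats big east eats W big S big S => east east eats eats big east eats big big S big S   [W ::= big]
east east eats eats big east eats big big S big S => east east eats eats big east eats big big east eats big S   [S ::= east eats]
east east eats eats big east eats big big east eats big S => east east eats eats big east eats big big east eats big east eats   [S ::= east eats]

S => W big S => east S S big S => east W big S S big S => east S eats big S S big S => east east eats eats big S S big S => east east eats eats big east eats S big S => east east eats eats big east eats W big S big S => east east eats eats big east eats big big S big S => east east eats eats big east eats big big east eats big S => east east eats eats big east eats big big east eats big east eats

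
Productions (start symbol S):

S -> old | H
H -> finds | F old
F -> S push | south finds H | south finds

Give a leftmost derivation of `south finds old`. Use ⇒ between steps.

S ⇒ H   [S -> H]
H ⇒ F old   [H -> F old]
F old ⇒ south finds old   [F -> south finds]

S ⇒ H ⇒ F old ⇒ south finds old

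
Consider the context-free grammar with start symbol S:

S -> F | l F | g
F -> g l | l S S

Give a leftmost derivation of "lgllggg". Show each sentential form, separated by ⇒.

S⇒F⇒lSS⇒lgS⇒lgF⇒lglSS⇒lglFS⇒lgllSSS⇒lgllgSS⇒lgllggS⇒lgllggg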